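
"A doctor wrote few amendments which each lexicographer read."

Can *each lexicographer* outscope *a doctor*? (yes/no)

The target quantifier *each lexicographer* is part of the relative clause *which each lexicographer read* modifying *few amendments*.
A relative clause is a scope island — quantifier raising cannot cross its boundary.
Hence only narrow scope for *each lexicographer* (under *a doctor*) survives.
(Only the surface reading survives: one fixed doctor with respect to all the relevant lexicographers.)

No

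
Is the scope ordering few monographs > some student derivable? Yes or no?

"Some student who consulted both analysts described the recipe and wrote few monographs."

*few monographs* sits inside one conjunct of the coordinate structure (*wrote few monographs*).
Asymmetric QR out of one conjunct violates the Coordinate Structure Constraint.
*few monographs* is confined to the island and cannot take scope over *some student*.

No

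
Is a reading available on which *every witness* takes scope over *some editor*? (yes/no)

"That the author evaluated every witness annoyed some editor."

Structurally, *every witness* is inside the sentential subject *that the author evaluated every witness*.
Sentential subjects are islands: a quantifier inside the subject clause cannot raise over the matrix predicate.
So *every witness* cannot raise to a position above *some editor*.

No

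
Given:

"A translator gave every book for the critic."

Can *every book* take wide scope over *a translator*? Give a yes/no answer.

*every book* is the matrix object and *a translator* the matrix subject; the two are clausemates.
With no island boundary between them, the object can take inverse scope over the subject via ordinary QR within the clause.

Yes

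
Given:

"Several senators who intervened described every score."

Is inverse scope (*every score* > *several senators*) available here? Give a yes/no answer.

Although the sentence contains a relative clause (*who intervened*), *every score* is outside it, in the matrix VP.
Clause-internal QR can adjoin the lower DP above the subject, yielding the inverse reading.

Yes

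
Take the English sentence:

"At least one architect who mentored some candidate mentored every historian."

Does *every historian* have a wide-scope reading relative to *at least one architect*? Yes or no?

Yes

*every historian* is a matrix argument; only *at least one architect* is modified by the relative clause *who mentored some candidate*, so the RC island is irrelevant to the target quantifier.
With no island boundary between them, the object can take inverse scope over the subject via ordinary QR within the clause.
Both orderings are possible: *at least one architect* > *every historian* and *every historian* > *at least one architect*.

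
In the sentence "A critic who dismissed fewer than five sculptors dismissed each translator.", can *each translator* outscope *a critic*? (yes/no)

*each translator* sits in the matrix clause, not in the relative clause on *a critic*.
With no island boundary between them, the object can take inverse scope over the subject via ordinary QR within the clause.

Yes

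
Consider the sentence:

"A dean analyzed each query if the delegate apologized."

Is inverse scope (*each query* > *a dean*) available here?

The adjunct clause does not contain *each query*, which is the matrix object.
No island intervenes, so both surface and inverse scope are derivable.

Yes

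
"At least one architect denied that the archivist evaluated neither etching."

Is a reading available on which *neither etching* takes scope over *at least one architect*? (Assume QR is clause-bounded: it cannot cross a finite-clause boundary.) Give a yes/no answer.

No

*neither etching* occurs within the finite complement clause *that the archivist evaluated neither etching*.
With QR restricted to its own tensed clause, the embedded quantifier cannot reach a matrix scope position.
So the wide-scope reading for *neither etching* is blocked.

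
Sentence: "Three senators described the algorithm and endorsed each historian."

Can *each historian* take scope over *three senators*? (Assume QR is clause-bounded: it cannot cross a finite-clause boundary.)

No

*each historian* sits inside one conjunct of the coordinate structure (*endorsed each historian*).
A quantifier cannot raise out of one conjunct of a coordination across the whole coordinate structure — the CSC applies to QR.
Hence only narrow scope for *each historian* (under *three senators*) survives.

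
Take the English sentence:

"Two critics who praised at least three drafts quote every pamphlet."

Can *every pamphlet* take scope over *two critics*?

Yes

*every pamphlet* sits in the matrix clause, not in the relative clause on *two critics*.
Since no island is crossed, the inverse ordering is licensed alongside surface scope.
So *every pamphlet* > *two critics* is among the available readings.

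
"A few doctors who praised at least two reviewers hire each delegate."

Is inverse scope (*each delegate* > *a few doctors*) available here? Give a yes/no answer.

*each delegate* is a matrix argument; only *a few doctors* is modified by the relative clause *who praised at least two reviewers*, so the RC island is irrelevant to the target quantifier.
Nothing blocks QR of the lower DP to a position above the higher one, so inverse scope is available.

Yes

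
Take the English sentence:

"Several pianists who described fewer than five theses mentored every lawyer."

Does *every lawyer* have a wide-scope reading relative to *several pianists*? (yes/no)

The RC *who described fewer than five theses* is an island, but *every lawyer* is not inside it — it is the matrix object, a clausemate of *several pianists*.
Nothing blocks QR of the lower DP to a position above the higher one, so inverse scope is available.

Yes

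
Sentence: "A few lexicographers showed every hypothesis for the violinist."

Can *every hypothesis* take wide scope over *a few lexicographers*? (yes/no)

*every hypothesis* and *a few lexicographers* are in the same minimal clause.
Since no island is crossed, the inverse ordering is licensed alongside surface scope.
Both orderings are possible: *a few lexicographers* > *every hypothesis* and *every hypothesis* > *a few lexicographers*.

Yes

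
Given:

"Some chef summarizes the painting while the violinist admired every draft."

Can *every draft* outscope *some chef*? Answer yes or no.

No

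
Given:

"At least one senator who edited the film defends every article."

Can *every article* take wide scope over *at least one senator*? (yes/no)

Yes

The RC *who edited the film* is an island, but *every article* is not inside it — it is the matrix object, a clausemate of *at least one senator*.
Clause-internal QR can adjoin the lower DP above the subject, yielding the inverse reading.
So *every article* > *at least one senator* is among the available readings.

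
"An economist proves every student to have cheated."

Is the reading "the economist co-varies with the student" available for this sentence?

Yes

The described interpretation is the *every student* > *an economist* scoping.
*every student* is an ECM subject; ECM complements are not islands, and the embedded quantifier may take matrix scope.
No island intervenes, so both surface and inverse scope are derivable.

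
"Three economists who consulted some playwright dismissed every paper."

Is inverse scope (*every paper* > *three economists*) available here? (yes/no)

The RC *who consulted some playwright* is an island, but *every paper* is not inside it — it is the matrix object, a clausemate of *three economists*.
With no island boundary between them, the object can take inverse scope over the subject via ordinary QR within the clause.

Yes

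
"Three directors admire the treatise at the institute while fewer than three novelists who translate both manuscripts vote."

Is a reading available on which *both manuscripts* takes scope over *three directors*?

*both manuscripts* occurs within the relative clause *who translate both manuscripts*, which is itself inside the adjunct *while fewer than three novelists who translate both manuscripts vote*.
The quantifier would have to escape first the RC and then the adjunct — two independent island violations.
The inverse ordering *both manuscripts* > *three directors* is therefore underivable.

No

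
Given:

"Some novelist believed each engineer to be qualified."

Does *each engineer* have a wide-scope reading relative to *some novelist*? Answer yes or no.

This is an ECM construction: *each engineer* is the infinitival subject, Case-marked by the matrix verb, and the infinitive is transparent for QR.
With no island boundary between them, the object can take inverse scope over the subject via ordinary QR within the clause.
So *each engineer* > *some novelist* is among the available readings.

Yes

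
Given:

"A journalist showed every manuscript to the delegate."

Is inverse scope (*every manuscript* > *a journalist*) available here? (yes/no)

*every manuscript* is the matrix object and *a journalist* the matrix subject; the two are clausemates.
With no island boundary between them, the object can take inverse scope over the subject via ordinary QR within the clause.

Yes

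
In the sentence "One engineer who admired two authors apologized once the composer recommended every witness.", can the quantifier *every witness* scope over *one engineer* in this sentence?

No

*every witness* sits inside the adjunct clause *once the composer recommended every witness*.
The adjunct-island constraint bars QR out of an adverbial clause.
There is no licit LF on which *every witness* c-commands *one engineer*.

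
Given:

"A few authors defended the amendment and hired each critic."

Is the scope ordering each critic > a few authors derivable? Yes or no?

The DP *each critic* is contained in one conjunct of the coordinate structure (*hired each critic*).
A quantifier cannot raise out of one conjunct of a coordination across the whole coordinate structure — the CSC applies to QR.
*each critic* is confined to the island and cannot take scope over *a few authors*.

No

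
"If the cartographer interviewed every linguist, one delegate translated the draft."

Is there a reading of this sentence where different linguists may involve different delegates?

This is the *every linguist* > *one delegate* reading.
The target quantifier *every linguist* is part of the adjunct clause *if the cartographer interviewed every linguist*.
Since the clause is an adjunct (not a complement), the Adjunct Condition blocks QR across its edge.
The ordering *every linguist* > *one delegate* is therefore underivable.

No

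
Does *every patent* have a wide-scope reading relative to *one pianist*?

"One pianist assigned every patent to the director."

Both DPs are arguments of the same predicate; there is no clause or island boundary between them.
With no island boundary between them, the object can take inverse scope over the subject via ordinary QR within the clause.

Yes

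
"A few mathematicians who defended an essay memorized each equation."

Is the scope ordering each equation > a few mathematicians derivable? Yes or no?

Yes

The RC *who defended an essay* is an island, but *each equation* is not inside it — it is the matrix object, a clausemate of *a few mathematicians*.
Clause-internal QR can adjoin the lower DP above the subject, yielding the inverse reading.
Both orderings are possible: *a few mathematicians* > *each equation* and *each equation* > *a few mathematicians*.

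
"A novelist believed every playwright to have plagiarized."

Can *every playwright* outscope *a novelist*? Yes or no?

*every playwright* is the subject of an ECM infinitive — the infinitival complement of an ECM verb is not a scope island, so *every playwright* can raise into the matrix clause.
QR within a single clause is free, so the lower quantifier may take scope over the higher one.

Yes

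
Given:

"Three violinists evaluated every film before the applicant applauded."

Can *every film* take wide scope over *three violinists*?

Yes

*every film* is a matrix argument; the adjunct is an island but the target quantifier is outside it.
QR within a single clause is free, so the lower quantifier may take scope over the higher one.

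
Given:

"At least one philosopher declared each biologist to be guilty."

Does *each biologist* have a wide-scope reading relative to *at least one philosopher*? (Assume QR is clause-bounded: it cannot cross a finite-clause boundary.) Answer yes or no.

Yes

*each biologist* is an ECM subject; ECM complements are not islands, and the embedded quantifier may take matrix scope.
QR within a single clause is free, so the lower quantifier may take scope over the higher one.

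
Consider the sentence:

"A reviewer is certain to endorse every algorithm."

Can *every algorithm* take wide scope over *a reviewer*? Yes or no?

Raising constructions are monoclausal for scope purposes; *every algorithm* is not separated from *a reviewer* by any island.
Ordinary QR to a clause-peripheral position gives the wide-scope LF for the lower DP.

Yes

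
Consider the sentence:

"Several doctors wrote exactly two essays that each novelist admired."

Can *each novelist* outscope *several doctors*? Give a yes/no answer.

No

*each novelist* sits inside the relative clause *that each novelist admired* modifying *exactly two essays*.
QR out of a relative clause is ruled out by the relative-clause island constraint.
So *each novelist* cannot raise to a position above *several doctors*.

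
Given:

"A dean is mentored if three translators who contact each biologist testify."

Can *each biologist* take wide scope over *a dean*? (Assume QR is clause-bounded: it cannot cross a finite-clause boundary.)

No

*each biologist* occurs within the relative clause *who contact each biologist*, which is itself inside the adjunct *if three translators who contact each biologist testify*.
Two island boundaries intervene — the relative clause and the adjunct. Either alone would block QR.
*each biologist* > *a dean* would require crossing that boundary, which is illicit.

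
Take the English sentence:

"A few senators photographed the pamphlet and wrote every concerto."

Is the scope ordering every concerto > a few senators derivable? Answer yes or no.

No

The DP *every concerto* is contained in one conjunct of the coordinate structure (*wrote every concerto*).
A quantifier cannot raise out of one conjunct of a coordination across the whole coordinate structure — the CSC applies to QR.
*every concerto* is confined to the island and cannot take scope over *a few senators*.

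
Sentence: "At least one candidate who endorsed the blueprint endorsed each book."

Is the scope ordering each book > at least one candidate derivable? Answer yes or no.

The relative clause *who endorsed the blueprint* modifies *at least one candidate*, but *each book* is not inside that relative clause — it is an argument of the matrix verb.
With no island boundary between them, the object can take inverse scope over the subject via ordinary QR within the clause.

Yes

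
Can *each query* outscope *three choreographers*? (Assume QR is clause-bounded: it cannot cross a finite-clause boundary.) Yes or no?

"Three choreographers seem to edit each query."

Infinitival complements of raising predicates do not block QR; *each query* and *three choreographers* are effectively clausemates.
No island intervenes, so both surface and inverse scope are derivable.
Both orderings are possible: *three choreographers* > *each query* and *each query* > *three choreographers*.

Yes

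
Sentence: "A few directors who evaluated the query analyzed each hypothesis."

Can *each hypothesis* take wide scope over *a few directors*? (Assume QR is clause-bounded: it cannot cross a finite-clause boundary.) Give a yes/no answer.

The relative clause *who evaluated the query* modifies *a few directors*, but *each hypothesis* is not inside that relative clause — it is an argument of the matrix verb.
QR within a single clause is free, so the lower quantifier may take scope over the higher one.

Yes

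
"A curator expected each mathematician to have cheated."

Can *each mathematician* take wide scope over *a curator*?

The ECM infinitive is scope-transparent — *each mathematician* is free to raise above *a curator*.
Since no island is crossed, the inverse ordering is licensed alongside surface scope.

Yes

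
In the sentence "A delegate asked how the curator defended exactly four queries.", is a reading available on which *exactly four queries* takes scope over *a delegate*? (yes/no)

*exactly four queries* occurs within the embedded question *how the curator defended exactly four queries*.
QR across an interrogative CP boundary is ruled out as a wh-island violation.
So *exactly four queries* cannot raise to a position above *a delegate*.

No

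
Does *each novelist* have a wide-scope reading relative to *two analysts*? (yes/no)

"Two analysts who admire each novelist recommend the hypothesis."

No

The target quantifier *each novelist* is part of the relative clause *who admire each novelist*.
The relative clause forms an island for QR, so the quantifier is confined to the head noun's restrictor.
Hence only narrow scope for *each novelist* (under *two analysts*) survives.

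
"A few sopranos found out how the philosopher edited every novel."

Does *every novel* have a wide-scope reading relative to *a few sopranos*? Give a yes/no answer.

No

Structurally, *every novel* is inside the embedded question *how the philosopher edited every novel*.
The wh-island constraint blocks QR out of an embedded interrogative.
There is no licit LF on which *every novel* c-commands *a few sopranos*.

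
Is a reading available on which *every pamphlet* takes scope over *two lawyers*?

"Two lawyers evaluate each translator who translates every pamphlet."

*every pamphlet* is embedded in the relative clause *who translates every pamphlet* modifying *each translator*.
Relative clauses block scope extraction: QR cannot target a position outside the modified NP.
*every pamphlet* > *two lawyers* would require crossing that boundary, which is illicit.

No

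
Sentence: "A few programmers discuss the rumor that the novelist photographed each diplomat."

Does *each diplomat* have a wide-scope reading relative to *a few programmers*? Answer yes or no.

No

Structurally, *each diplomat* is inside the complex NP *the rumor that the novelist photographed each diplomat*.
The Complex NP Constraint bars QR out of the complement clause of a noun.
The inverse ordering *each diplomat* > *a few programmers* is therefore underivable.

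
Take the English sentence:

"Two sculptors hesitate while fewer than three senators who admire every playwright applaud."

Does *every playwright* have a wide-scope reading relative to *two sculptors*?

No

The DP *every playwright* is contained in the relative clause *who admire every playwright*, which is itself inside the adjunct *while fewer than three senators who admire every playwright applaud*.
The quantifier would have to escape first the RC and then the adjunct — two independent island violations.
*every playwright* is confined to the island and cannot take scope over *two sculptors*.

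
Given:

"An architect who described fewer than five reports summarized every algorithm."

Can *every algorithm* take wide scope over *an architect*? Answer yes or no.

The relative clause *who described fewer than five reports* modifies *an architect*, but *every algorithm* is not inside that relative clause — it is an argument of the matrix verb.
Ordinary QR to a clause-peripheral position gives the wide-scope LF for the lower DP.

Yes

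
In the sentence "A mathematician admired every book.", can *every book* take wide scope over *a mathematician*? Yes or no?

Yes

Both DPs are arguments of the same predicate; there is no clause or island boundary between them.
Clause-internal QR can adjoin the lower DP above the subject, yielding the inverse reading.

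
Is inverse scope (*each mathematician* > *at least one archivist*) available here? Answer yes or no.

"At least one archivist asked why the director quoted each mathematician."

No

The DP *each mathematician* is contained in the embedded question *why the director quoted each mathematician*.
Embedded wh-clauses are opaque for QR, so the quantifier stays inside the question.
Hence only narrow scope for *each mathematician* (under *at least one archivist*) survives.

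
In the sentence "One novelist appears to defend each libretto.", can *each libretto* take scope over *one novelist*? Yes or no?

Yes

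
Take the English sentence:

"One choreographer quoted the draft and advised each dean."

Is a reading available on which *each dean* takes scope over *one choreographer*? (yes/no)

No

*each dean* sits inside one conjunct of the coordinate structure (*advised each dean*).
The Coordinate Structure Constraint blocks movement (including QR) out of a single conjunct.
*each dean* > *one choreographer* would require crossing that boundary, which is illicit.
(Only the surface reading survives: one fixed choreographer with respect to all the relevant deans.)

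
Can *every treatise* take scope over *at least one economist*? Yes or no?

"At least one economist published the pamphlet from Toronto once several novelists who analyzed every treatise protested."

*every treatise* sits inside the relative clause *who analyzed every treatise*, which is itself inside the adjunct *once several novelists who analyzed every treatise protested*.
Nested islands: the RC island is itself inside an adjunct island, so wide scope is doubly excluded.
There is no licit LF on which *every treatise* c-commands *at least one economist*.

No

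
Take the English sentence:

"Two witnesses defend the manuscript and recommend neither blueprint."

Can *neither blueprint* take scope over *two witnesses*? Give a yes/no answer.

No

*neither blueprint* is embedded in one conjunct of the coordinate structure (*recommend neither blueprint*).
A quantifier cannot raise out of one conjunct of a coordination across the whole coordinate structure — the CSC applies to QR.
The inverse ordering *neither blueprint* > *two witnesses* is therefore underivable.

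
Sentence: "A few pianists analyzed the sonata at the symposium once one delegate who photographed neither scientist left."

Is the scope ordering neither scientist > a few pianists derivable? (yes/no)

*neither scientist* is embedded in the relative clause *who photographed neither scientist*, which is itself inside the adjunct *once one delegate who photographed neither scientist left*.
The quantifier would have to escape first the RC and then the adjunct — two independent island violations.
Hence only narrow scope for *neither scientist* (under *a few pianists*) survives.

No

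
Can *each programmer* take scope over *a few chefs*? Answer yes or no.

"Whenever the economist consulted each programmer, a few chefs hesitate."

No

The target quantifier *each programmer* is part of the adjunct clause *whenever the economist consulted each programmer*.
Scope out of an adjunct clause is unavailable: QR respects the adjunct-island constraint.
So the wide-scope reading for *each programmer* is blocked.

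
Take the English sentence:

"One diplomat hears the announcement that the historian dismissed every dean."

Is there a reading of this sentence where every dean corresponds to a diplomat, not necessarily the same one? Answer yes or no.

No

This is the *every dean* > *one diplomat* reading.
The DP *every dean* is contained in the complex NP *the announcement that the historian dismissed every dean*.
Noun-complement clauses are scope islands (the Complex NP Constraint): a quantifier inside one cannot scope into the matrix.
So *every dean* cannot raise to a position above *one diplomat*.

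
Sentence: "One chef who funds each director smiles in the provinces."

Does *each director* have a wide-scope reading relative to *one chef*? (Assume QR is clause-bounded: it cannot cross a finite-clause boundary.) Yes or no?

No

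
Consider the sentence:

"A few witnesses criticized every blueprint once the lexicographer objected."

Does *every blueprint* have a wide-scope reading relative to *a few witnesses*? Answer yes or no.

Yes

*every blueprint* is a matrix argument; the adjunct is an island but the target quantifier is outside it.
Clause-internal QR can adjoin the lower DP above the subject, yielding the inverse reading.
The sentence is scopally ambiguous between *a few witnesses* > *every blueprint* and *every blueprint* > *a few witnesses*.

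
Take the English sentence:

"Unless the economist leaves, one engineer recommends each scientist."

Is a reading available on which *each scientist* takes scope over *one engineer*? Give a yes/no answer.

Neither queried DP is inside the adjunct, so the adjunct-island constraint does not apply.
No island intervenes, so both surface and inverse scope are derivable.

Yes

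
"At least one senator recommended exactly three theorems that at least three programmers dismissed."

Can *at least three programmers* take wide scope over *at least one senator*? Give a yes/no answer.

No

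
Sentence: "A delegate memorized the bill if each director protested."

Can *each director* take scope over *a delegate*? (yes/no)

No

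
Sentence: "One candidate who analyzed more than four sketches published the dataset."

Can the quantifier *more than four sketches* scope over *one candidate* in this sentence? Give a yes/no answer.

No

The target quantifier *more than four sketches* is part of the relative clause *who analyzed more than four sketches*.
A relative clause is a scope island — quantifier raising cannot cross its boundary.
*more than four sketches* > *one candidate* would require crossing that boundary, which is illicit.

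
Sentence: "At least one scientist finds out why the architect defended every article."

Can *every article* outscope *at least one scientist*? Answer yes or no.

No

*every article* occurs within the embedded question *why the architect defended every article*.
Embedded questions are wh-islands: a quantifier inside an indirect question cannot QR into the matrix clause.
The inverse ordering *every article* > *at least one scientist* is therefore underivable.
(Only the surface reading survives: one fixed scientist with respect to all the relevant articles.)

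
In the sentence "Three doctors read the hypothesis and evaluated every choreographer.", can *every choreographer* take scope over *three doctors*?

Structurally, *every choreographer* is inside one conjunct of the coordinate structure (*evaluated every choreographer*).
A quantifier cannot raise out of one conjunct of a coordination across the whole coordinate structure — the CSC applies to QR.
So the wide-scope reading for *every choreographer* is blocked.

No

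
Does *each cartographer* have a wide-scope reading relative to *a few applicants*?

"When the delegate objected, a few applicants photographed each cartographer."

Yes

Neither queried DP is inside the adjunct, so the adjunct-island constraint does not apply.
Since no island is crossed, the inverse ordering is licensed alongside surface scope.
The sentence is scopally ambiguous between *a few applicants* > *each cartographer* and *each cartographer* > *a few applicants*.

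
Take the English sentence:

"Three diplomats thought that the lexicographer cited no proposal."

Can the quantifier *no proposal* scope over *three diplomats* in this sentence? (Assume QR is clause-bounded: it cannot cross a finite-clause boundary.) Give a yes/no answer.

No

The DP *no proposal* is contained in the finite complement clause *that the lexicographer cited no proposal*.
Under clause-bounded QR, a quantifier in an embedded finite clause cannot raise into the matrix clause.
So *no proposal* cannot raise high enough to outscope *three diplomats*; only the surface ordering *three diplomats* > *no proposal* is available.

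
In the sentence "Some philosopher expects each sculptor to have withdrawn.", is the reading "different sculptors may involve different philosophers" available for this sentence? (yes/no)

Yes

The paraphrase describes the scope ordering *each sculptor* > *some philosopher*.
ECM infinitives lack a CP barrier, so *each sculptor* can QR over the matrix subject *some philosopher*.
Nothing blocks QR of the lower DP to a position above the higher one, so inverse scope is available.
Both orderings are possible: *some philosopher* > *each sculptor* and *each sculptor* > *some philosopher*.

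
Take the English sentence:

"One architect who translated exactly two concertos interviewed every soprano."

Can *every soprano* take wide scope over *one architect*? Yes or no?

The RC *who translated exactly two concertos* is an island, but *every soprano* is not inside it — it is the matrix object, a clausemate of *one architect*.
Since no island is crossed, the inverse ordering is licensed alongside surface scope.

Yes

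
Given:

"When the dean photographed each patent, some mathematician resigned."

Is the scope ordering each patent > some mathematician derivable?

*each patent* is embedded in the adjunct clause *when the dean photographed each patent*.
Adjuncts are opaque for quantifier raising; a quantifier in an adjunct stays inside it.
*each patent* > *some mathematician* would require crossing that boundary, which is illicit.

No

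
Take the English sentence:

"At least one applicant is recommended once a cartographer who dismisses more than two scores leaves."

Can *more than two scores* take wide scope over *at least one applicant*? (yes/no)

No

*more than two scores* sits inside the relative clause *who dismisses more than two scores*, which is itself inside the adjunct *once a cartographer who dismisses more than two scores leaves*.
Nested islands: the RC island is itself inside an adjunct island, so wide scope is doubly excluded.
*more than two scores* is confined to the island and cannot take scope over *at least one applicant*.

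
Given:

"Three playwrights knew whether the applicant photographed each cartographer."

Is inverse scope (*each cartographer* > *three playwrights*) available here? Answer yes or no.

No

The target quantifier *each cartographer* is part of the embedded question *whether the applicant photographed each cartographer*.
QR across an interrogative CP boundary is ruled out as a wh-island violation.
There is no licit LF on which *each cartographer* c-commands *three playwrights*.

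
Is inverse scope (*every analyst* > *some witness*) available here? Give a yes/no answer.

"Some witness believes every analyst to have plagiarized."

Yes

*every analyst* is an ECM subject; ECM complements are not islands, and the embedded quantifier may take matrix scope.
Since no island is crossed, the inverse ordering is licensed alongside surface scope.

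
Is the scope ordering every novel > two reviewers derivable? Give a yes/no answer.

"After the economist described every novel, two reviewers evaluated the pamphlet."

The target quantifier *every novel* is part of the adjunct clause *after the economist described every novel*.
Since the clause is an adjunct (not a complement), the Adjunct Condition blocks QR across its edge.
*every novel* > *two reviewers* would require crossing that boundary, which is illicit.

No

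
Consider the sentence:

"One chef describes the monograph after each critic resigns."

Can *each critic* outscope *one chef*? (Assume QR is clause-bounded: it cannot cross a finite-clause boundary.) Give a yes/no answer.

*each critic* sits inside the adjunct clause *after each critic resigns*.
The adjunct-island constraint bars QR out of an adverbial clause.
So *each critic* cannot raise to a position above *one chef*.
(Only the surface reading survives: one fixed chef with respect to all the relevant critics.)

No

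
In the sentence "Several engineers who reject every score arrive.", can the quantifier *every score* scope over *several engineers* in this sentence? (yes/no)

*every score* is embedded in the relative clause *who reject every score*.
Quantifiers inside a relative clause are trapped there; the RC boundary blocks QR.
So *every score* cannot raise high enough to outscope *several engineers*; only the surface ordering *several engineers* > *every score* is available.

No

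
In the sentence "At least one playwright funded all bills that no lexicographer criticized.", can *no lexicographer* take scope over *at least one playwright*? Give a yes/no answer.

No

*no lexicographer* occurs within the relative clause *that no lexicographer criticized* modifying *all bills*.
Relative clauses block scope extraction: QR cannot target a position outside the modified NP.
*no lexicographer* is confined to the island and cannot take scope over *at least one playwright*.
(Only the surface reading survives: one fixed playwright with respect to all the relevant lexicographers.)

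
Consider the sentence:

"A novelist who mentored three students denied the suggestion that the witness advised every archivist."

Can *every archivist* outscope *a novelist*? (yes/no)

No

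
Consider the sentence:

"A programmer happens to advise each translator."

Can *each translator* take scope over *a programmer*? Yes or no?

Raising constructions are monoclausal for scope purposes; *each translator* is not separated from *a programmer* by any island.
Clause-internal QR can adjoin the lower DP above the subject, yielding the inverse reading.

Yes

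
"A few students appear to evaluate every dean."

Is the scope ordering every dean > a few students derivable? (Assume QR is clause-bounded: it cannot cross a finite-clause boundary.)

Infinitival complements of raising predicates do not block QR; *every dean* and *a few students* are effectively clausemates.
Since no island is crossed, the inverse ordering is licensed alongside surface scope.
Both orderings are possible: *a few students* > *every dean* and *every dean* > *a few students*.

Yes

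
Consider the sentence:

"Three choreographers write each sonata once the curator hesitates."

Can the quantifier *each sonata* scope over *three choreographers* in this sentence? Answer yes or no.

*each sonata* is a matrix argument; the adjunct is an island but the target quantifier is outside it.
Nothing blocks QR of the lower DP to a position above the higher one, so inverse scope is available.

Yes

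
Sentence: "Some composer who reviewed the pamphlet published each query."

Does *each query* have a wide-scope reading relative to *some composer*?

*each query* sits in the matrix clause, not in the relative clause on *some composer*.
QR within a single clause is free, so the lower quantifier may take scope over the higher one.

Yes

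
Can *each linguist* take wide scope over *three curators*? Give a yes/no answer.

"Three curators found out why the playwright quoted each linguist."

*each linguist* occurs within the embedded question *why the playwright quoted each linguist*.
QR across an interrogative CP boundary is ruled out as a wh-island violation.
Hence only narrow scope for *each linguist* (under *three curators*) survives.

No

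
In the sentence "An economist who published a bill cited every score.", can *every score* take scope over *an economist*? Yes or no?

Yes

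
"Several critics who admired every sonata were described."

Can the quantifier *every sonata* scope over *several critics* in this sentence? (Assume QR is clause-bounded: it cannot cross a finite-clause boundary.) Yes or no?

No

The target quantifier *every sonata* is part of the relative clause *who admired every sonata*.
QR out of a relative clause is ruled out by the relative-clause island constraint.
So *every sonata* cannot raise high enough to outscope *several critics*; only the surface ordering *several critics* > *every sonata* is available.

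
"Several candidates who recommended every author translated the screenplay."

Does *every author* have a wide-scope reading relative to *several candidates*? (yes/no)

No

*every author* sits inside the relative clause *who recommended every author*.
A relative clause is a scope island — quantifier raising cannot cross its boundary.
Hence only narrow scope for *every author* (under *several candidates*) survives.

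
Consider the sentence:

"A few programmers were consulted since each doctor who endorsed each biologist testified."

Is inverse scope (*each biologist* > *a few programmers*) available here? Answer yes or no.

The DP *each biologist* is contained in the relative clause *who endorsed each biologist*, which is itself inside the adjunct *since each doctor who endorsed each biologist testified*.
Both the relative clause and the enclosing adjunct are scope islands; QR cannot cross either.
Hence only narrow scope for *each biologist* (under *a few programmers*) survives.

No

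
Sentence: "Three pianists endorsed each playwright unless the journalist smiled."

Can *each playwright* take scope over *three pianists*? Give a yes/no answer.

Although there is an adjunct clause, *each playwright* is in the main clause, not inside the adjunct.
No island intervenes, so both surface and inverse scope are derivable.

Yes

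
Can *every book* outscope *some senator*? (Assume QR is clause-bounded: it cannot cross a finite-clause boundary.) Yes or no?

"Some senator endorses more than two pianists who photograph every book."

No

The DP *every book* is contained in the relative clause *who photograph every book* modifying *more than two pianists*.
QR out of a relative clause is ruled out by the relative-clause island constraint.
Hence only narrow scope for *every book* (under *some senator*) survives.
(Only the surface reading survives: one fixed senator with respect to all the relevant books.)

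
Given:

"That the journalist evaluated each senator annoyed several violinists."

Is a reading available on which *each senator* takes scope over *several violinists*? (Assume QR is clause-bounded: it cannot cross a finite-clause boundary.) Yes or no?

No

The target quantifier *each senator* is part of the sentential subject *that the journalist evaluated each senator*.
The subject-island constraint blocks QR out of a clausal subject.
*each senator* > *several violinists* would require crossing that boundary, which is illicit.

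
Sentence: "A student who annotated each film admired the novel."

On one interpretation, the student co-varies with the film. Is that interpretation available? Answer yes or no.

No

The paraphrase describes the scope ordering *each film* > *a student*.
*each film* sits inside the relative clause *who annotated each film*.
Relative clauses are scope islands: a quantifier cannot QR out of a relative clause to take scope in the matrix clause.
There is no licit LF on which *each film* c-commands *a student*.
(Only the surface reading survives: one fixed student with respect to all the relevant films.)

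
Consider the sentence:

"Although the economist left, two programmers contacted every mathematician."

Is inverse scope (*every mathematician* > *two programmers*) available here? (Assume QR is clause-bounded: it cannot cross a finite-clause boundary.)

Yes

*every mathematician* is a matrix argument; the adjunct is an island but the target quantifier is outside it.
Ordinary QR to a clause-peripheral position gives the wide-scope LF for the lower DP.
So *every mathematician* > *two programmers* is among the available readings.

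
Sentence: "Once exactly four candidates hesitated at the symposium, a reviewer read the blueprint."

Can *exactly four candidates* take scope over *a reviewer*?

No

The target quantifier *exactly four candidates* is part of the adjunct clause *once exactly four candidates hesitated at the symposium*.
Scope out of an adjunct clause is unavailable: QR respects the adjunct-island constraint.
*exactly four candidates* is confined to the island and cannot take scope over *a reviewer*.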